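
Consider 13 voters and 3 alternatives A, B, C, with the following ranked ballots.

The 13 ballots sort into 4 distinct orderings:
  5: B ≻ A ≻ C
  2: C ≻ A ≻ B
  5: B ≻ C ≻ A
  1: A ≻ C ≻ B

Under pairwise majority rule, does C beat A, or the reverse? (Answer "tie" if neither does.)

C

Ballots ranking C above A: 2 + 5 = 7.
Ballots ranking A above C: 13 − 7 = 6.
C wins the head-to-head 7–6.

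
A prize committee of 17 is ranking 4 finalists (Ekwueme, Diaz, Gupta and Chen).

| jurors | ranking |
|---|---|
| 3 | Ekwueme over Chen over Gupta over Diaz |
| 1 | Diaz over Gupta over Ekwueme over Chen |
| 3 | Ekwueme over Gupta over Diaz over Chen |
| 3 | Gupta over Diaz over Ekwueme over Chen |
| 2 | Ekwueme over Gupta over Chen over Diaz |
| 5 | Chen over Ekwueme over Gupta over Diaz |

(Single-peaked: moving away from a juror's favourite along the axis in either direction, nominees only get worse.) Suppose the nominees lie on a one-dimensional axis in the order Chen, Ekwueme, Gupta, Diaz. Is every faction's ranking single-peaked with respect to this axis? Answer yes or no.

Axis positions: Chen=1, Ekwueme=2, Gupta=3, Diaz=4.
Faction 1 (peak Ekwueme at position 2): ranking walks positions 2-1-3-4, expanding outward from the peak — single-peaked.
Faction 2 (peak Diaz at position 4): ranking walks positions 4-3-2-1, expanding outward from the peak — single-peaked.
Faction 3 (peak Ekwueme at position 2): ranking walks positions 2-3-4-1, expanding outward from the peak — single-peaked.
Faction 4 (peak Gupta at position 3): ranking walks positions 3-4-2-1, expanding outward from the peak — single-peaked.
Faction 5 (peak Ekwueme at position 2): ranking walks positions 2-3-1-4, expanding outward from the peak — single-peaked.
Faction 6 (peak Chen at position 1): ranking walks positions 1-2-3-4, expanding outward from the peak — single-peaked.
Every ranking is single-peaked on this axis.

yes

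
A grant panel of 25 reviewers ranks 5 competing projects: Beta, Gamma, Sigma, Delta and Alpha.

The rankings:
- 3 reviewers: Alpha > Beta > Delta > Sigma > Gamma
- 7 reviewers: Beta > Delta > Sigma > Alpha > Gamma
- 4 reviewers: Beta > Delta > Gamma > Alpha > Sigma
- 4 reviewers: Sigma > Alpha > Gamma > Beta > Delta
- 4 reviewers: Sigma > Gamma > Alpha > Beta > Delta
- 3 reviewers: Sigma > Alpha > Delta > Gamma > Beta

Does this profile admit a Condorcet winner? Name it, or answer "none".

Head-to-head results (25 reviewers):
Beta vs Gamma: 14 to 11, Beta.
Beta vs Sigma: Beta is ranked higher on 3+7+4 = 14 ballots, Sigma on 11. Beta wins 14–11.
Beta vs Delta: 22 to 3, Beta.
Beta vs Alpha: Beta preferred on 7+4 = 11 ballots; Alpha wins 14–11.
Gamma vs Sigma: 4 for Gamma, 21 for Sigma — Sigma by 21–4.
Gamma vs Delta: Gamma is ranked higher on 4+4 = 8 ballots, Delta on 17. Delta wins 17–8.
Gamma vs Alpha: Gamma preferred on 4+4 = 8 ballots; Alpha wins 17–8.
Sigma vs Delta: 11 to 14, Delta.
Sigma vs Alpha: 18 to 7, Sigma.
Delta vs Alpha: 7+4 = 11 for Delta, 14 for Alpha — Alpha by 14–11.
Every project loses at least once (Beta loses to Alpha; Gamma loses to Beta; Sigma loses to Beta; Delta loses to Beta; Alpha loses to Sigma). The majority relation contains the cycle Beta → Sigma → Alpha → Beta, so there is no Condorcet winner.

none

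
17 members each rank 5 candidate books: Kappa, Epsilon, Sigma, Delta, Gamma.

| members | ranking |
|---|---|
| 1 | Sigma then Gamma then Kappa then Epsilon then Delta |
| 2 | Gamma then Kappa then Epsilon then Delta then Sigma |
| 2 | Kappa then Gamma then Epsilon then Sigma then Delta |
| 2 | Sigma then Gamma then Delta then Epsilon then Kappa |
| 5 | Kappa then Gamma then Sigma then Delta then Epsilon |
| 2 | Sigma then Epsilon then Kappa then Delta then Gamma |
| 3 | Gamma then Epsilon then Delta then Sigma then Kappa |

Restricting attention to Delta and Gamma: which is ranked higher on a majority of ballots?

Ballots ranking Delta above Gamma: 2.
Ballots ranking Gamma above Delta: 17 − 2 = 15.
Gamma wins the head-to-head 15–2.

Gamma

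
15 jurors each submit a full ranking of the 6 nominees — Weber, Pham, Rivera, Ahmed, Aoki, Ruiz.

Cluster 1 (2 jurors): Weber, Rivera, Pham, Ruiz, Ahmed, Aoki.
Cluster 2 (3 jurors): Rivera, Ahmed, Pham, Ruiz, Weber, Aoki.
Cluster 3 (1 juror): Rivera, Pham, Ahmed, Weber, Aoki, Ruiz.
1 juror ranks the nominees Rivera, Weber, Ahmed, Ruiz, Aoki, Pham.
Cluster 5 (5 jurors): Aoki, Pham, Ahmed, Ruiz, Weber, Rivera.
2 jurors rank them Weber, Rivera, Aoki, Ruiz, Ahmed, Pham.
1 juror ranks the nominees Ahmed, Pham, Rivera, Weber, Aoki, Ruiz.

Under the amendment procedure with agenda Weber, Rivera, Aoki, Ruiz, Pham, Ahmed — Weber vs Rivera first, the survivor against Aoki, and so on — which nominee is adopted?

Pham

Round 1: Weber vs Rivera — 9–6, Weber advances.
Round 2: Weber vs Aoki — 10–5, Weber advances.
Round 3: Weber vs Ruiz — 7–8, Ruiz advances.
Round 4: Ruiz vs Pham — 3–12, Pham advances.
Round 5: Pham vs Ahmed — 8–7, Pham advances.
The agenda winner is Pham.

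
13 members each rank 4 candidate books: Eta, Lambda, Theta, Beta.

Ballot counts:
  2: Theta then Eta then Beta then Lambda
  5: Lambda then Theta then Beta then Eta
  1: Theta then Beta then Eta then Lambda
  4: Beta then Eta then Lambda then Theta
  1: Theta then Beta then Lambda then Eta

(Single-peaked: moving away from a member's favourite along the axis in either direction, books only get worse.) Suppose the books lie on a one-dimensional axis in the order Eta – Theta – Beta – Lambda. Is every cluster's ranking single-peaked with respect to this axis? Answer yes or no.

no

Axis positions: Eta=1, Theta=2, Beta=3, Lambda=4.
Cluster 1 (peak Theta at position 2): ranking walks positions 2-1-3-4, expanding outward from the peak — single-peaked.
Cluster 2: ranking walks positions 4-2-3-1; Theta is ranked above Beta even though Beta lies between Theta and the peak Lambda on the axis — preferences dip and rise again. Not single-peaked.
Cluster 3 (peak Theta at position 2): ranking walks positions 2-3-1-4, expanding outward from the peak — single-peaked.
Cluster 4: ranking walks positions 3-1-4-2; Eta is ranked above Theta even though Theta lies between Eta and the peak Beta on the axis — preferences dip and rise again. Not single-peaked.
Cluster 5 (peak Theta at position 2): ranking walks positions 2-3-4-1, expanding outward from the peak — single-peaked.
Cluster 2 violates single-peakedness, so the profile is not single-peaked on this axis.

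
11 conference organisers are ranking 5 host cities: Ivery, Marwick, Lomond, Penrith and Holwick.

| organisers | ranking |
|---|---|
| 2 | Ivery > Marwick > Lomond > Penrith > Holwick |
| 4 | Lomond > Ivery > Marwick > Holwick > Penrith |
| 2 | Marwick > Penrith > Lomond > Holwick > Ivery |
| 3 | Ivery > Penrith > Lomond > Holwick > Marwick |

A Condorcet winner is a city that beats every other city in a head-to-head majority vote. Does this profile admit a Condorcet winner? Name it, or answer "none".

Lomond

Pairwise majorities:
Ivery–Marwick: Ivery 9–2.
Ivery vs Lomond: Lomond wins 6–5.
Ivery vs Penrith: Ivery wins 9–2.
Ivery vs Holwick: Ivery, 9–2.
Marwick–Lomond: Lomond 7–4.
Marwick–Penrith: Marwick 8–3.
Marwick vs Holwick: Marwick wins 8–3.
Lomond vs Penrith: Lomond wins 6–5.
Lomond vs Holwick: Lomond, 11–0.
Penrith vs Holwick: Penrith wins 7–4.
Lomond wins every pairwise contest, so Lomond is the Condorcet winner.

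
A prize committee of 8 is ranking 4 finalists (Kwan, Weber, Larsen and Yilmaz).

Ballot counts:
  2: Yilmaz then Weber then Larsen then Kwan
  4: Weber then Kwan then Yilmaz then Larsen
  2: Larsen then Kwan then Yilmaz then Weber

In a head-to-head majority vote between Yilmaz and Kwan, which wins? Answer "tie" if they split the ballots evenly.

Kwan

Ballots ranking Yilmaz above Kwan: 2.
Ballots ranking Kwan above Yilmaz: 8 − 2 = 6.
Kwan wins the head-to-head 6–2.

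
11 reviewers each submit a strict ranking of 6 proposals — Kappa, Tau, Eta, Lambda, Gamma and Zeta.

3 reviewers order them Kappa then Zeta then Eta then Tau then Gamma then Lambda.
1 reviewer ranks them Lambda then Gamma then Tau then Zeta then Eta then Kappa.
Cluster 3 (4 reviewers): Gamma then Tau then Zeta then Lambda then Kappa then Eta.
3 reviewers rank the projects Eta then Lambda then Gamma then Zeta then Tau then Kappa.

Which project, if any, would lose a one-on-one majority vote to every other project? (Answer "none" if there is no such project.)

none

Pairwise majorities:
Kappa vs Tau: Tau wins 8–3.
Kappa vs Eta: Kappa is ranked higher on 3+4 = 7 ballots, Eta on 4. Kappa wins 7–4.
Kappa–Lambda: Lambda 8–3.
Kappa vs Gamma: Kappa preferred on 3 ballots; Gamma wins 8–3.
Kappa vs Zeta: 3 to 8, Zeta.
Tau–Eta: Eta 6–5.
Tau–Lambda: Tau 7–4.
Tau vs Gamma: Tau is ranked higher on 3 ballots, Gamma on 8. Gamma wins 8–3.
Tau vs Zeta: Tau preferred on 1+4 = 5 ballots; Zeta wins 6–5.
Eta vs Lambda: Eta, 6–5.
Eta vs Gamma: Eta preferred on 3+3 = 6 ballots; Eta wins 6–5.
Eta vs Zeta: Eta is ranked higher on 3 ballots, Zeta on 8. Zeta wins 8–3.
Lambda vs Gamma: Gamma wins 7–4.
Lambda vs Zeta: Lambda preferred on 1+3 = 4 ballots; Zeta wins 7–4.
Gamma vs Zeta: Gamma preferred on 1+4+3 = 8 ballots; Gamma wins 8–3.
No project is winless: Kappa beats Eta; Tau beats Kappa; Eta beats Tau; Lambda beats Kappa; Gamma beats Kappa; Zeta beats Kappa. There is no Condorcet loser.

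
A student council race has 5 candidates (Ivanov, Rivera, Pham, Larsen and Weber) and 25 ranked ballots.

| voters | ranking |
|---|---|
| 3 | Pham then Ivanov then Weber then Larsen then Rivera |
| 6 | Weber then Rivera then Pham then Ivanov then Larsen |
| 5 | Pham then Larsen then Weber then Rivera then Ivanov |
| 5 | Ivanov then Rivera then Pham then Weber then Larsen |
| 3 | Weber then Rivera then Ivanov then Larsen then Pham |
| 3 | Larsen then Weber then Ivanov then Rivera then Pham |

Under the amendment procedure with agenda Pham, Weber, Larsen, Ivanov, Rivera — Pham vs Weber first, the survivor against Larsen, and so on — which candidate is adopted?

Round 1: Pham vs Weber — 13–12, Pham advances.
Round 2: Pham vs Larsen — 19–6, Pham advances.
Round 3: Pham vs Ivanov — 14–11, Pham advances.
Round 4: Pham vs Rivera — 8–17, Rivera advances.
The agenda winner is Rivera.

Rivera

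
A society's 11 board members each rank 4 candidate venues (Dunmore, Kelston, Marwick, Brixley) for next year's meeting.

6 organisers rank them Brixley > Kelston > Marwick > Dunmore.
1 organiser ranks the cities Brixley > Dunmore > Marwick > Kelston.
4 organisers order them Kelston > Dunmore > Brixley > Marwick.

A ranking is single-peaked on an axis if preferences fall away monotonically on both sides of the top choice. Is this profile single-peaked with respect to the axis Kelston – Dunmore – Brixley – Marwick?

Axis positions: Kelston=1, Dunmore=2, Brixley=3, Marwick=4.
Faction 1: ranking walks positions 3-1-4-2; Kelston is ranked above Dunmore even though Dunmore lies between Kelston and the peak Brixley on the axis — preferences dip and rise again. Not single-peaked.
Faction 2 (peak Brixley at position 3): ranking walks positions 3-2-4-1, expanding outward from the peak — single-peaked.
Faction 3 (peak Kelston at position 1): ranking walks positions 1-2-3-4, expanding outward from the peak — single-peaked.
Faction 1 violates single-peakedness, so the profile is not single-peaked on this axis.

no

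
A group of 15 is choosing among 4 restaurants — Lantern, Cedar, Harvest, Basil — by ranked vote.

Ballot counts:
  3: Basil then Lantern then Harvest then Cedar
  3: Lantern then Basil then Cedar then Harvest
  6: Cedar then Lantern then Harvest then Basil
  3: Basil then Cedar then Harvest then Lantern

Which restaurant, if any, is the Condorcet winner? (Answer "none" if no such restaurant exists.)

Check each pair by majority over 15 ballots:
Lantern vs Cedar: 3+3 = 6 for Lantern, 9 for Cedar — Cedar by 9–6.
Lantern vs Harvest: 3+3+6 = 12 for Lantern, 3 for Harvest — Lantern by 12–3.
Lantern vs Basil: 9 to 6, Lantern.
Cedar vs Harvest: Cedar is ranked higher on 3+6+3 = 12 ballots, Harvest on 3. Cedar wins 12–3.
Cedar vs Basil: Cedar preferred on 6 ballots; Basil wins 9–6.
Harvest vs Basil: Harvest preferred on 6 ballots; Basil wins 9–6.
Every restaurant loses at least once (Lantern loses to Cedar; Cedar loses to Basil; Harvest loses to Lantern; Basil loses to Lantern). The majority relation contains the cycle Lantern → Basil → Cedar → Lantern, so there is no Condorcet winner.

none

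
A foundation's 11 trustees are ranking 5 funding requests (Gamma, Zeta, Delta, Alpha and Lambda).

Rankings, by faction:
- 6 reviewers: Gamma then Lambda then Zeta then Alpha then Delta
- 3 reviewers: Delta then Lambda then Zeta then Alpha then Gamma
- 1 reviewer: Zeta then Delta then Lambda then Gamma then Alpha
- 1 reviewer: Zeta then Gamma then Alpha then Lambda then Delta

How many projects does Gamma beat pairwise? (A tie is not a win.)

Gamma against each rival (11 reviewers):
Gamma vs Zeta: Gamma is ranked higher on 6 ballots, Zeta on 5. Gamma wins 6–5.
Gamma vs Delta: Gamma, 7–4.
Gamma vs Alpha: 6+1+1 = 8 for Gamma, 3 for Alpha — Gamma by 8–3.
Gamma vs Lambda: 7 to 4, Gamma.
Gamma beats Zeta, Delta, Alpha, Lambda — 4 pairwise wins.

4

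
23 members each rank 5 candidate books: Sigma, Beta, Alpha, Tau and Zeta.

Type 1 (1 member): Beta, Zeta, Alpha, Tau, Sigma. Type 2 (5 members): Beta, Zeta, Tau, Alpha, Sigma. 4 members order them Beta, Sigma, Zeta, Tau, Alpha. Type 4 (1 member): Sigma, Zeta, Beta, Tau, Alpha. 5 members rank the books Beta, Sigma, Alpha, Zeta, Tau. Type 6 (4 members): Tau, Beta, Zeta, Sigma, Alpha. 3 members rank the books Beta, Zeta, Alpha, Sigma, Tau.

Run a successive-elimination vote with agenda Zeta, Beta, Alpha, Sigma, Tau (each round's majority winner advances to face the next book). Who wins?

Beta

Round 1: Zeta vs Beta — 1–22, Beta advances.
Round 2: Beta vs Alpha — 23–0, Beta advances.
Round 3: Beta vs Sigma — 22–1, Beta advances.
Round 4: Beta vs Tau — 19–4, Beta advances.
The agenda winner is Beta.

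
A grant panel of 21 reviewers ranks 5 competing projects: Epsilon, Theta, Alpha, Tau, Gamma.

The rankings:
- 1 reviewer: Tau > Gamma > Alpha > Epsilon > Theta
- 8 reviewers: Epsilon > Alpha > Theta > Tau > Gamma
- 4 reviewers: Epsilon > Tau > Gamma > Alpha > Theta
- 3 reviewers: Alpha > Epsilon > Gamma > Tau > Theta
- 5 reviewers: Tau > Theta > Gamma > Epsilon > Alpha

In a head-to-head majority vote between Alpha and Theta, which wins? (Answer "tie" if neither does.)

Alpha

Ballots ranking Alpha above Theta: 1 + 8 + 4 + 3 = 16.
Ballots ranking Theta above Alpha: 21 − 16 = 5.
Alpha wins the head-to-head 16–5.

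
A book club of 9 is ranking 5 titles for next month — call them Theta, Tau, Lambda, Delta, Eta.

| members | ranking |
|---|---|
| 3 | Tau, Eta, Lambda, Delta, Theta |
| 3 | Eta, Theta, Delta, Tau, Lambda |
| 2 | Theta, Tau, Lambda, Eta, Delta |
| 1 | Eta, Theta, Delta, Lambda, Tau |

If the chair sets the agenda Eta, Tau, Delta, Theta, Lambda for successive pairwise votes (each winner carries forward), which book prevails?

Theta

Round 1: Eta vs Tau — 4–5, Tau advances.
Round 2: Tau vs Delta — 5–4, Tau advances.
Round 3: Tau vs Theta — 3–6, Theta advances.
Round 4: Theta vs Lambda — 6–3, Theta advances.
The agenda winner is Theta.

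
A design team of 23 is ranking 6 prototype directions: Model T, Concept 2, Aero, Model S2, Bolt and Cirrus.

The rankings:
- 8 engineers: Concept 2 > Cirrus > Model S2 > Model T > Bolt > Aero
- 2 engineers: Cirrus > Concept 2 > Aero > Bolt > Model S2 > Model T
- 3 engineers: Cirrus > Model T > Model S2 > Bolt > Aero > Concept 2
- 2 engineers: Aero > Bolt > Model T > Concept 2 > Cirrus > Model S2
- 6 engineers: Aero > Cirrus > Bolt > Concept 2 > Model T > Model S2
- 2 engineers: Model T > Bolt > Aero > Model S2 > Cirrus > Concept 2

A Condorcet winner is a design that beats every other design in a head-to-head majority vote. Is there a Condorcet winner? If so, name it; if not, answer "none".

Cirrus

Check each pair by majority over 23 ballots:
Model T vs Concept 2: Model T preferred on 3+2+2 = 7 ballots; Concept 2 wins 16–7.
Model T vs Aero: 13 to 10, Model T.
Model T vs Model S2: 3+2+6+2 = 13 for Model T, 10 for Model S2 — Model T by 13–10.
Model T vs Bolt: Model T preferred on 8+3+2 = 13 ballots; Model T wins 13–10.
Model T vs Cirrus: Model T is ranked higher on 2+2 = 4 ballots, Cirrus on 19. Cirrus wins 19–4.
Concept 2 vs Aero: 10 to 13, Aero.
Concept 2 vs Model S2: 18 to 5, Concept 2.
Concept 2 vs Bolt: 10 to 13, Bolt.
Concept 2 vs Cirrus: 8+2 = 10 for Concept 2, 13 for Cirrus — Cirrus by 13–10.
Aero vs Model S2: 2+2+6+2 = 12 for Aero, 11 for Model S2 — Aero by 12–11.
Aero vs Bolt: 10 to 13, Bolt.
Aero vs Cirrus: Aero is ranked higher on 2+6+2 = 10 ballots, Cirrus on 13. Cirrus wins 13–10.
Model S2 vs Bolt: Model S2 is ranked higher on 8+3 = 11 ballots, Bolt on 12. Bolt wins 12–11.
Model S2 vs Cirrus: Model S2 is ranked higher on 2 ballots, Cirrus on 21. Cirrus wins 21–2.
Bolt vs Cirrus: Bolt preferred on 2+2 = 4 ballots; Cirrus wins 19–4.
Cirrus beats each of Model T, Concept 2, Aero, Model S2, Bolt — Cirrus is the Condorcet winner.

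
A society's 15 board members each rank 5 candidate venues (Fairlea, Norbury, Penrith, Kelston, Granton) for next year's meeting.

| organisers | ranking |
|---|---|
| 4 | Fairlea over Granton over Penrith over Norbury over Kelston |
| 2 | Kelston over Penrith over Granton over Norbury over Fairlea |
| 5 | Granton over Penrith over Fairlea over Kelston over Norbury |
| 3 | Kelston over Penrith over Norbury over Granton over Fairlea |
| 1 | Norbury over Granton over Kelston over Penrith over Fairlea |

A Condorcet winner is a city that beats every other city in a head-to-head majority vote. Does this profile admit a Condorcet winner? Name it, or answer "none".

Pairwise majorities:
Fairlea vs Norbury: Fairlea wins 9–6.
Fairlea vs Penrith: Fairlea preferred on 4 ballots; Penrith wins 11–4.
Fairlea vs Kelston: Fairlea preferred on 4+5 = 9 ballots; Fairlea wins 9–6.
Fairlea vs Granton: 4 for Fairlea, 11 for Granton — Granton by 11–4.
Norbury vs Penrith: 1 to 14, Penrith.
Norbury vs Kelston: Kelston wins 10–5.
Norbury vs Granton: 4 to 11, Granton.
Penrith–Kelston: Penrith 9–6.
Penrith vs Granton: 2+3 = 5 for Penrith, 10 for Granton — Granton by 10–5.
Kelston vs Granton: Granton, 10–5.
Granton wins every pairwise contest, so Granton is the Condorcet winner.

Granton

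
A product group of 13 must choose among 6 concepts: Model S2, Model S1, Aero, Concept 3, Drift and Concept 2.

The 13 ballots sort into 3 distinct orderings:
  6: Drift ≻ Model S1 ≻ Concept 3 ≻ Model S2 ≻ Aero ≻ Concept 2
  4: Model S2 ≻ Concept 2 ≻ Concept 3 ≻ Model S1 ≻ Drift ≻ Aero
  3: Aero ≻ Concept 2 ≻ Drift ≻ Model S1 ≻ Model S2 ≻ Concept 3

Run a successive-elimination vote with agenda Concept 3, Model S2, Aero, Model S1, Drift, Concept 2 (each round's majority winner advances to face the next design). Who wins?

Round 1: Concept 3 vs Model S2 — 6–7, Model S2 advances.
Round 2: Model S2 vs Aero — 10–3, Model S2 advances.
Round 3: Model S2 vs Model S1 — 4–9, Model S1 advances.
Round 4: Model S1 vs Drift — 4–9, Drift advances.
Round 5: Drift vs Concept 2 — 6–7, Concept 2 advances.
The agenda winner is Concept 2.

Concept 2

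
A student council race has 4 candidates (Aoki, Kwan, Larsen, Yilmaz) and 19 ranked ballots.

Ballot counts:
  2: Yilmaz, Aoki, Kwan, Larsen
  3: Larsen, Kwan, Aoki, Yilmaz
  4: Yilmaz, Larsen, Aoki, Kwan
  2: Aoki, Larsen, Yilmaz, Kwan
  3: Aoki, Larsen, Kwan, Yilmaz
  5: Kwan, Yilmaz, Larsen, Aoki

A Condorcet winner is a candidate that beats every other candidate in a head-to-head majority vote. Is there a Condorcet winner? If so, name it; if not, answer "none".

Check each pair by majority over 19 ballots:
Aoki vs Kwan: Aoki, 11–8.
Aoki–Larsen: Larsen 12–7.
Aoki vs Yilmaz: Yilmaz, 11–8.
Kwan vs Larsen: Larsen, 12–7.
Kwan–Yilmaz: Kwan 11–8.
Larsen vs Yilmaz: Yilmaz wins 11–8.
Every candidate loses at least once (Aoki loses to Larsen; Kwan loses to Aoki; Larsen loses to Yilmaz; Yilmaz loses to Kwan). The majority relation contains the cycle Aoki > Kwan > Yilmaz > Aoki, so there is no Condorcet winner.

none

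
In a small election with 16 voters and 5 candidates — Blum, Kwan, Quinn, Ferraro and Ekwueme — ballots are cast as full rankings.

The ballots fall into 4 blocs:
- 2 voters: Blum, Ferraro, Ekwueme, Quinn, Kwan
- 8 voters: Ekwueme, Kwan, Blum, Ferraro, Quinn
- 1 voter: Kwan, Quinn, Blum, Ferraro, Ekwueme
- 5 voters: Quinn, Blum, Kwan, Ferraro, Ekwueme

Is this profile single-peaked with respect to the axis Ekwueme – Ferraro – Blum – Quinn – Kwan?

Axis positions: Ekwueme=1, Ferraro=2, Blum=3, Quinn=4, Kwan=5.
Bloc 1 (peak Blum at position 3): ranking walks positions 3-2-1-4-5, expanding outward from the peak — single-peaked.
Bloc 2: ranking walks positions 1-5-3-2-4; Kwan is ranked above Ferraro even though Ferraro lies between Kwan and the peak Ekwueme on the axis — preferences dip and rise again. Not single-peaked.
Bloc 3 (peak Kwan at position 5): ranking walks positions 5-4-3-2-1, expanding outward from the peak — single-peaked.
Bloc 4 (peak Quinn at position 4): ranking walks positions 4-3-5-2-1, expanding outward from the peak — single-peaked.
Bloc 2 violates single-peakedness, so the profile is not single-peaked on this axis.

no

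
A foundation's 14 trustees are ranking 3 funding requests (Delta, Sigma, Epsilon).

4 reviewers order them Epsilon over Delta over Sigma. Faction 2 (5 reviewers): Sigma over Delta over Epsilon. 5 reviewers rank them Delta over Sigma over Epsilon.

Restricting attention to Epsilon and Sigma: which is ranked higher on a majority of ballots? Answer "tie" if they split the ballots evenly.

Sigma

Ballots ranking Epsilon above Sigma: 4.
Ballots ranking Sigma above Epsilon: 14 − 4 = 10.
Sigma wins the head-to-head 10–4.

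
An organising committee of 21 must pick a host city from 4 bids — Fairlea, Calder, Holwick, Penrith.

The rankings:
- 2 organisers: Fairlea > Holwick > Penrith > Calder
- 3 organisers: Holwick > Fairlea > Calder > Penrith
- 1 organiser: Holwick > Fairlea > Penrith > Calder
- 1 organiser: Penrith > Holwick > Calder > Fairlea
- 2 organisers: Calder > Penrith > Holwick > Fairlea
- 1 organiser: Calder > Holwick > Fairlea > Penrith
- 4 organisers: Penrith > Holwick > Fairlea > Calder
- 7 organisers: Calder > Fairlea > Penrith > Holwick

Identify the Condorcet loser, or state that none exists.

none

Head-to-head results (21 organisers):
Fairlea vs Calder: 2+3+1+4 = 10 for Fairlea, 11 for Calder — Calder by 11–10.
Fairlea vs Holwick: Fairlea is ranked higher on 2+7 = 9 ballots, Holwick on 12. Holwick wins 12–9.
Fairlea vs Penrith: 14 to 7, Fairlea.
Calder vs Holwick: Calder is ranked higher on 2+1+7 = 10 ballots, Holwick on 11. Holwick wins 11–10.
Calder vs Penrith: 13 to 8, Calder.
Holwick vs Penrith: Penrith wins 14–7.
Every city wins at least one matchup (Fairlea beats Penrith; Calder beats Fairlea; Holwick beats Fairlea; Penrith beats Holwick), so there is no Condorcet loser.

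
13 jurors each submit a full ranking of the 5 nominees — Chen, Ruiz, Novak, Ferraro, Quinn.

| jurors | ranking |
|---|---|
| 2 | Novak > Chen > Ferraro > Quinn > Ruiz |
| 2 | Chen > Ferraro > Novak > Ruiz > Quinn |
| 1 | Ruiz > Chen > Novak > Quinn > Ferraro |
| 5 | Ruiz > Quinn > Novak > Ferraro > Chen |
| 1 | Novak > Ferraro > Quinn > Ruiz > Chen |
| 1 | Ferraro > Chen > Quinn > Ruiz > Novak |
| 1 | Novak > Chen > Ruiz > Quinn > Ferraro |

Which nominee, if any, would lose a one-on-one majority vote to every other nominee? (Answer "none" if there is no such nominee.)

Head-to-head results (13 jurors):
Chen vs Ruiz: Ruiz, 7–6.
Chen vs Novak: Novak, 9–4.
Chen vs Ferraro: 6 to 7, Ferraro.
Chen vs Quinn: Chen wins 7–6.
Ruiz vs Novak: Ruiz preferred on 1+5+1 = 7 ballots; Ruiz wins 7–6.
Ruiz–Ferraro: Ruiz 7–6.
Ruiz vs Quinn: Ruiz, 9–4.
Novak vs Ferraro: 10 to 3, Novak.
Novak vs Quinn: Novak, 7–6.
Ferraro–Quinn: Quinn 7–6.
Every nominee wins at least one matchup (Chen beats Quinn; Ruiz beats Chen; Novak beats Chen; Ferraro beats Chen; Quinn beats Ferraro), so there is no Condorcet loser.

none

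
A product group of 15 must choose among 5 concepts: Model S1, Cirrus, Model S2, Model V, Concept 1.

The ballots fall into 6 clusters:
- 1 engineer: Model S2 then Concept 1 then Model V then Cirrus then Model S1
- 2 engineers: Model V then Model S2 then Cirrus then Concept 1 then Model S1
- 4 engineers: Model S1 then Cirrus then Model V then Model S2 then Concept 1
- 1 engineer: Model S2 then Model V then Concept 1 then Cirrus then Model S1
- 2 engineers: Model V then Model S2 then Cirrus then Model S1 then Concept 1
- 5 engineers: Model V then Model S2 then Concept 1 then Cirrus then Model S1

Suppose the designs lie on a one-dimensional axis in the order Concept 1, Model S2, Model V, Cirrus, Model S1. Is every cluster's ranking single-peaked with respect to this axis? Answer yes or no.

Axis positions: Concept 1=1, Model S2=2, Model V=3, Cirrus=4, Model S1=5.
Cluster 1 (peak Model S2 at position 2): ranking walks positions 2-1-3-4-5, expanding outward from the peak — single-peaked.
Cluster 2 (peak Model V at position 3): ranking walks positions 3-2-4-1-5, expanding outward from the peak — single-peaked.
Cluster 3 (peak Model S1 at position 5): ranking walks positions 5-4-3-2-1, expanding outward from the peak — single-peaked.
Cluster 4 (peak Model S2 at position 2): ranking walks positions 2-3-1-4-5, expanding outward from the peak — single-peaked.
Cluster 5 (peak Model V at position 3): ranking walks positions 3-2-4-5-1, expanding outward from the peak — single-peaked.
Cluster 6 (peak Model V at position 3): ranking walks positions 3-2-1-4-5, expanding outward from the peak — single-peaked.
Every ranking is single-peaked on this axis.

yes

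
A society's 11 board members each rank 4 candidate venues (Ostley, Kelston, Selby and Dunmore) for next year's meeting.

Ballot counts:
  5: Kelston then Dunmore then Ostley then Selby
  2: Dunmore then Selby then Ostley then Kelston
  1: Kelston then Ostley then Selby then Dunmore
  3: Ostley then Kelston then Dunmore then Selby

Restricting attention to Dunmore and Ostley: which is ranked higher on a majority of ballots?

Dunmore

Ballots ranking Dunmore above Ostley: 5 + 2 = 7.
Ballots ranking Ostley above Dunmore: 11 − 7 = 4.
Dunmore wins the head-to-head 7–4.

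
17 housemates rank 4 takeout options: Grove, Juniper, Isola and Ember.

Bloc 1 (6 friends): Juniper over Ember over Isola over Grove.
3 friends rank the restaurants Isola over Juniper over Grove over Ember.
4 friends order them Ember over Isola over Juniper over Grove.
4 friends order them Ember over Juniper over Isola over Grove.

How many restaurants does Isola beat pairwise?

1

Isola against each rival (17 friends):
Isola vs Grove: Isola preferred on 6+3+4+4 = 17 ballots; Isola wins 17–0.
Isola vs Juniper: 7 to 10, Juniper.
Isola vs Ember: 3 for Isola, 14 for Ember — Ember by 14–3.
Isola beats Grove; loses to Juniper, Ember — 1 pairwise win.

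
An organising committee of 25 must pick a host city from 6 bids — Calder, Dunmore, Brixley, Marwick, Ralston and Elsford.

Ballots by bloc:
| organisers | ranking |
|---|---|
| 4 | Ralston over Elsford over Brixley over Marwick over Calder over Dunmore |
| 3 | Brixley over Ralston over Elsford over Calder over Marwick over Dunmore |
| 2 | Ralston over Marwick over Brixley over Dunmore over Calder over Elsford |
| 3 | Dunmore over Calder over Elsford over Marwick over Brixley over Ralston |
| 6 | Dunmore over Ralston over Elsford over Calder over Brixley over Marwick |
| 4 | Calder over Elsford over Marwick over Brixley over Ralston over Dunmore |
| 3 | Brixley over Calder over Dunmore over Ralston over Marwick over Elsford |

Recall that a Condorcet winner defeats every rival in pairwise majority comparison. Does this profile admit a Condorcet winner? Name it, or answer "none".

none

Pairwise majorities:
Calder–Dunmore: Calder 14–11.
Calder vs Brixley: Calder, 13–12.
Calder–Marwick: Calder 19–6.
Calder vs Ralston: Ralston, 15–10.
Calder vs Elsford: Elsford wins 13–12.
Dunmore vs Brixley: Brixley wins 16–9.
Dunmore–Marwick: Marwick 13–12.
Dunmore vs Ralston: Ralston, 13–12.
Dunmore–Elsford: Dunmore 14–11.
Brixley–Marwick: Brixley 16–9.
Brixley vs Ralston: Brixley, 13–12.
Brixley vs Elsford: Elsford, 17–8.
Marwick–Ralston: Ralston 18–7.
Marwick vs Elsford: Elsford wins 20–5.
Ralston–Elsford: Ralston 18–7.
Each city drops at least one matchup (Calder loses to Ralston; Dunmore loses to Calder; Brixley loses to Calder; Marwick loses to Calder; Ralston loses to Brixley; Elsford loses to Dunmore); the cycle Calder → Dunmore → Elsford → Calder rules out a Condorcet winner.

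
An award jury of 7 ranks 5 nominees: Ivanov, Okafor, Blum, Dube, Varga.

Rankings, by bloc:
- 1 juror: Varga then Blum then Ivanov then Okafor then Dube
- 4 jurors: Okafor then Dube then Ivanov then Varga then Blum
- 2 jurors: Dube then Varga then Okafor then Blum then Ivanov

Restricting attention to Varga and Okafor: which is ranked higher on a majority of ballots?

Ballots ranking Varga above Okafor: 1 + 2 = 3.
Ballots ranking Okafor above Varga: 7 − 3 = 4.
Okafor wins the head-to-head 4–3.

Okafor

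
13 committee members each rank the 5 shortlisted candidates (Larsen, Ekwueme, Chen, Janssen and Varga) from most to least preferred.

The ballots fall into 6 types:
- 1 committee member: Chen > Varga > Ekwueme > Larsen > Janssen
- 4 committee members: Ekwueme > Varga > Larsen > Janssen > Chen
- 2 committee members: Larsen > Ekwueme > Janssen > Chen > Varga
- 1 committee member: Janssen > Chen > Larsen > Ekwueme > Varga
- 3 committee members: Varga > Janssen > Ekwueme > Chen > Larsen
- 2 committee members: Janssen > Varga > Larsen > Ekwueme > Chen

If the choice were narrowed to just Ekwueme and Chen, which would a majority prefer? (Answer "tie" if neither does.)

Ekwueme

Ballots ranking Ekwueme above Chen: 4 + 2 + 3 + 2 = 11.
Ballots ranking Chen above Ekwueme: 13 − 11 = 2.
Ekwueme wins the head-to-head 11–2.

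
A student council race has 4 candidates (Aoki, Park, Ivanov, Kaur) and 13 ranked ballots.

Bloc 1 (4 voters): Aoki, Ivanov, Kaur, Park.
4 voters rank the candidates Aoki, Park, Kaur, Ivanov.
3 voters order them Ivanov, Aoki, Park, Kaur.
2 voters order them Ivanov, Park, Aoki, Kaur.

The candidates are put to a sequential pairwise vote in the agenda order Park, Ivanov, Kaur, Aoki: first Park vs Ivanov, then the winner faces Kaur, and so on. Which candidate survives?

Aoki

Round 1: Park vs Ivanov — 4–9, Ivanov advances.
Round 2: Ivanov vs Kaur — 9–4, Ivanov advances.
Round 3: Ivanov vs Aoki — 5–8, Aoki advances.
Aoki survives the agenda.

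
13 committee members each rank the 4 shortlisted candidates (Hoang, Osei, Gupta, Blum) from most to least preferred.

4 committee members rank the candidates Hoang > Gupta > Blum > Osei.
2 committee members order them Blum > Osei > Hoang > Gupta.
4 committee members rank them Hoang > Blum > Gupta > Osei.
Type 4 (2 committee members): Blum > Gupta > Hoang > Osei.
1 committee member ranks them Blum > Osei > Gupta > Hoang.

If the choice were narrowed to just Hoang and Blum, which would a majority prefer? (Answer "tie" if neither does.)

Ballots ranking Hoang above Blum: 4 + 4 = 8.
Ballots ranking Blum above Hoang: 13 − 8 = 5.
Hoang wins the head-to-head 8–5.

Hoang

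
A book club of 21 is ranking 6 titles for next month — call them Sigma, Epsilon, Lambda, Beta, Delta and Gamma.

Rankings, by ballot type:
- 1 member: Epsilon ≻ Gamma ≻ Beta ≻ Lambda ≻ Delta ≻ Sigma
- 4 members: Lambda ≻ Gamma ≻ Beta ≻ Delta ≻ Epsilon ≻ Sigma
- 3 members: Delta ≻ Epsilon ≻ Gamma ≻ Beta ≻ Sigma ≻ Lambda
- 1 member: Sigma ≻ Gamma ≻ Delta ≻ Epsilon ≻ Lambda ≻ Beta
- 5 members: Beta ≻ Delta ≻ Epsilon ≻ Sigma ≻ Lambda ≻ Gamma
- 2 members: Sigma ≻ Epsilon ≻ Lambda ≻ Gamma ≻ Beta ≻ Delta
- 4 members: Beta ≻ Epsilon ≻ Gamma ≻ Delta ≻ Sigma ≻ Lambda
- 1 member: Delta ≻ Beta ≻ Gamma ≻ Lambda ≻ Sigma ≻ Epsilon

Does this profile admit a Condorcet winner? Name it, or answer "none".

none

Check each pair by majority over 21 ballots:
Sigma vs Epsilon: Epsilon, 17–4.
Sigma vs Lambda: Sigma, 15–6.
Sigma–Beta: Beta 18–3.
Sigma–Delta: Delta 18–3.
Sigma vs Gamma: Gamma wins 13–8.
Epsilon vs Lambda: Epsilon, 16–5.
Epsilon–Beta: Beta 14–7.
Epsilon–Delta: Delta 14–7.
Epsilon vs Gamma: Epsilon, 15–6.
Lambda–Beta: Beta 14–7.
Lambda vs Delta: Delta wins 14–7.
Lambda vs Gamma: Lambda wins 11–10.
Beta vs Delta: Beta, 16–5.
Beta vs Gamma: Gamma, 11–10.
Delta vs Gamma: Gamma wins 12–9.
Each book drops at least one matchup (Sigma loses to Epsilon; Epsilon loses to Beta; Lambda loses to Sigma; Beta loses to Gamma; Delta loses to Beta; Gamma loses to Epsilon); the cycle Sigma > Lambda > Gamma > Sigma rules out a Condorcet winner.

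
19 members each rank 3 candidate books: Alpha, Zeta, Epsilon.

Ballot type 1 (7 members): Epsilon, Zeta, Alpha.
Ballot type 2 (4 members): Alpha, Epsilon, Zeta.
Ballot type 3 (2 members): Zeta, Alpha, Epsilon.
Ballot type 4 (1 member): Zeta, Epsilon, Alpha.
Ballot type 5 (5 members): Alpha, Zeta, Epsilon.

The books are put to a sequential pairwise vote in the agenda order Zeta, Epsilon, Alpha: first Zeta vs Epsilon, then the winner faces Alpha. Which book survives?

Alpha

Round 1: Zeta vs Epsilon — 8–11, Epsilon advances.
Round 2: Epsilon vs Alpha — 8–11, Alpha advances.
The agenda winner is Alpha.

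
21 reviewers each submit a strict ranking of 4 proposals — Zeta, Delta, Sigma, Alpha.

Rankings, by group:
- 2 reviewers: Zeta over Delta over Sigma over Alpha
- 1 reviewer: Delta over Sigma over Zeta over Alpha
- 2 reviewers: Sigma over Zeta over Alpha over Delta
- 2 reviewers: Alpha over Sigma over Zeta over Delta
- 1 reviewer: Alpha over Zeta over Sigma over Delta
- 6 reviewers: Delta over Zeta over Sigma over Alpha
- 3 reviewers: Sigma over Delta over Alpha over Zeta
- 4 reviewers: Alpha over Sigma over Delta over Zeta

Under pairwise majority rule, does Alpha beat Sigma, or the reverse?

Ballots ranking Alpha above Sigma: 2 + 1 + 4 = 7.
Ballots ranking Sigma above Alpha: 21 − 7 = 14.
Sigma wins the head-to-head 14–7.

Sigma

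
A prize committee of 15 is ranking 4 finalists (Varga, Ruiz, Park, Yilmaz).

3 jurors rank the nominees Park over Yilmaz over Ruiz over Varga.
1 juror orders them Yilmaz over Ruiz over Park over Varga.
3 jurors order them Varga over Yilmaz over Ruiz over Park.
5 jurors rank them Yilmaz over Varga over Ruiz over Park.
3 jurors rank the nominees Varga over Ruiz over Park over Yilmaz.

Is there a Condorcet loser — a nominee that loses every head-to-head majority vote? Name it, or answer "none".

Park

Head-to-head results (15 jurors):
Varga vs Ruiz: Varga wins 11–4.
Varga vs Park: 3+5+3 = 11 for Varga, 4 for Park — Varga by 11–4.
Varga vs Yilmaz: Yilmaz wins 9–6.
Ruiz vs Park: 1+3+5+3 = 12 for Ruiz, 3 for Park — Ruiz by 12–3.
Ruiz vs Yilmaz: Yilmaz, 12–3.
Park vs Yilmaz: Yilmaz, 9–6.
Park is beaten in every head-to-head and is the Condorcet loser.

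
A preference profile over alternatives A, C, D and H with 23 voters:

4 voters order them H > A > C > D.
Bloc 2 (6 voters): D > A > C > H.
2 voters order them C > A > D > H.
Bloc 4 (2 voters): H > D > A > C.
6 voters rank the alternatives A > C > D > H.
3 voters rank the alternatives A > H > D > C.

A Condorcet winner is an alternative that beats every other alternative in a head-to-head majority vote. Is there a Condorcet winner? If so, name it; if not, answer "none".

Pairwise majorities:
A vs C: 4+6+2+6+3 = 21 for A, 2 for C — A by 21–2.
A vs D: A is ranked higher on 4+2+6+3 = 15 ballots, D on 8. A wins 15–8.
A vs H: A is ranked higher on 6+2+6+3 = 17 ballots, H on 6. A wins 17–6.
C vs D: C preferred on 4+2+6 = 12 ballots; C wins 12–11.
C vs H: C preferred on 6+2+6 = 14 ballots; C wins 14–9.
D vs H: D is ranked higher on 6+2+6 = 14 ballots, H on 9. D wins 14–9.
A defeats every rival head-to-head and is the Condorcet winner.

A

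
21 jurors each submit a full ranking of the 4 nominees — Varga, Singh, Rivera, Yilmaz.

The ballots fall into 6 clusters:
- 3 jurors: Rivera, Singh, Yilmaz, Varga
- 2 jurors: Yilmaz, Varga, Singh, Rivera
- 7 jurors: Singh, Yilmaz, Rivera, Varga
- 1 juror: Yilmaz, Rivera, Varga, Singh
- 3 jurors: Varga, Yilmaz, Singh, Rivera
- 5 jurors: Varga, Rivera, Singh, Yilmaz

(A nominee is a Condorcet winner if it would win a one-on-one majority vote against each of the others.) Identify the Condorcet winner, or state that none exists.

Head-to-head results (21 jurors):
Varga vs Singh: Varga, 11–10.
Varga vs Rivera: Varga is ranked higher on 2+3+5 = 10 ballots, Rivera on 11. Rivera wins 11–10.
Varga–Yilmaz: Yilmaz 13–8.
Singh vs Rivera: Singh preferred on 2+7+3 = 12 ballots; Singh wins 12–9.
Singh vs Yilmaz: 15 to 6, Singh.
Rivera vs Yilmaz: Rivera is ranked higher on 3+5 = 8 ballots, Yilmaz on 13. Yilmaz wins 13–8.
Each nominee drops at least one matchup (Varga loses to Rivera; Singh loses to Varga; Rivera loses to Singh; Yilmaz loses to Singh); the cycle Varga beats Singh beats Rivera beats Varga rules out a Condorcet winner.

none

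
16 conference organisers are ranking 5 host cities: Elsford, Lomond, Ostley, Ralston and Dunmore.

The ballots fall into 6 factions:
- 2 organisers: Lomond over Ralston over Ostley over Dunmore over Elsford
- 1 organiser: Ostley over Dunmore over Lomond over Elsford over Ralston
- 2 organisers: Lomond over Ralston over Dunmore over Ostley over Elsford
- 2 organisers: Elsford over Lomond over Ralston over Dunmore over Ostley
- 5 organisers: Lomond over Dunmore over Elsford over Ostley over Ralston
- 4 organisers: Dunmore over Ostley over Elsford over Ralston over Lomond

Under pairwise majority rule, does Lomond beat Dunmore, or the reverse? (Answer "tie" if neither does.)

Ballots ranking Lomond above Dunmore: 2 + 2 + 2 + 5 = 11.
Ballots ranking Dunmore above Lomond: 16 − 11 = 5.
Lomond wins the head-to-head 11–5.

Lomond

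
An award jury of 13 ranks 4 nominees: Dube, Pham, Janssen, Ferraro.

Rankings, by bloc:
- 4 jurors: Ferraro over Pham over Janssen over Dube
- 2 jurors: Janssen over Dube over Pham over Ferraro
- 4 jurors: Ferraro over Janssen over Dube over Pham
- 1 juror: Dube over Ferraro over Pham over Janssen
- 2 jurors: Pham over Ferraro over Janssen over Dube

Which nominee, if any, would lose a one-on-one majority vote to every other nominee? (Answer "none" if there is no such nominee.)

Pairwise majorities:
Dube vs Pham: Dube preferred on 2+4+1 = 7 ballots; Dube wins 7–6.
Dube vs Janssen: Janssen wins 12–1.
Dube vs Ferraro: Ferraro wins 10–3.
Pham vs Janssen: Pham, 7–6.
Pham vs Ferraro: Pham preferred on 2+2 = 4 ballots; Ferraro wins 9–4.
Janssen vs Ferraro: Ferraro wins 11–2.
No nominee is winless: Dube beats Pham; Pham beats Janssen; Janssen beats Dube; Ferraro beats Dube. There is no Condorcet loser.

none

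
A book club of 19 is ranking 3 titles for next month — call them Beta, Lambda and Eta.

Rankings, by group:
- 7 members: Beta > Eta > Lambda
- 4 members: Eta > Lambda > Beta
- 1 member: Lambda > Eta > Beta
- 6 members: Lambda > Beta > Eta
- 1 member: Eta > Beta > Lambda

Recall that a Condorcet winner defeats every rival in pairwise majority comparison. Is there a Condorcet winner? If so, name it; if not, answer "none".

Check each pair by majority over 19 ballots:
Beta vs Lambda: 7+1 = 8 for Beta, 11 for Lambda — Lambda by 11–8.
Beta vs Eta: 7+6 = 13 for Beta, 6 for Eta — Beta by 13–6.
Lambda vs Eta: 1+6 = 7 for Lambda, 12 for Eta — Eta by 12–7.
No book is unbeaten: Beta loses to Lambda; Lambda loses to Eta; Eta loses to Beta. In particular Beta beats Eta beats Lambda beats Beta is a majority cycle — no Condorcet winner exists.

none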